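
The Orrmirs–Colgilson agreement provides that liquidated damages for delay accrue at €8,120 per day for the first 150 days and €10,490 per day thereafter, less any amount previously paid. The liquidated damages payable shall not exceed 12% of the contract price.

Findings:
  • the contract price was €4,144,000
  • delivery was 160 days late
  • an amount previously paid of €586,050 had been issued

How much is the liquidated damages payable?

€497,280

First 150 days: 150 × €8,120 = €1,218,000
Remaining days: (160 − 150) × €10,490 = €104,900
Accrued per-day damages: €1,218,000 + €104,900 = €1,322,900
Less amount previously paid: €1,322,900 − €586,050 = €736,850
Cap: 12% of €4,144,000 = €497,280
Cap at €497,280: €736,850 exceeds the cap → €497,280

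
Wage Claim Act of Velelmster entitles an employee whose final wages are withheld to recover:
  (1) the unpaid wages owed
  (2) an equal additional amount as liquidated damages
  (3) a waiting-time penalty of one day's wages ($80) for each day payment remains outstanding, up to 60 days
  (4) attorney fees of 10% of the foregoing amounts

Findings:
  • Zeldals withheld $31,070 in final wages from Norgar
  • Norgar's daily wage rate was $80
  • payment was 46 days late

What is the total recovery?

$72,402

Liquidated damages (equal amount): $31,070
Penalty days: min(46, 60) = 46
Waiting-time penalty: 46 × $80 = $3,680
Subtotal: $31,070 + $31,070 + $3,680 = $65,820
Attorney fees: 10% of $65,820 = $6,582
Total award: $65,820 + $6,582 = $72,402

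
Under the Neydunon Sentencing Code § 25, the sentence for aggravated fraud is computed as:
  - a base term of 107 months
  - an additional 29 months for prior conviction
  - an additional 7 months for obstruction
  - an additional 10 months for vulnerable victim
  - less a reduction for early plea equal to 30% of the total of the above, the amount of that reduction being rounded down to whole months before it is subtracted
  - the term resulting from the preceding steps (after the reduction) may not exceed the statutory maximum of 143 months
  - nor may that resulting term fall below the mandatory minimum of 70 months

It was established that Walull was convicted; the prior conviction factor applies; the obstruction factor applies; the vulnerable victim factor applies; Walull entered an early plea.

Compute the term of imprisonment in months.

Sentence: 108 months

Prior conviction enhancement: +29 months
Obstruction enhancement: +7 months
Vulnerable victim enhancement: +10 months
Adjusted term: 107 months + 29 months + 7 months + 10 months = 153 months
Early plea reduction: 30% of 153 months = 45 months (rounded down)
After reduction: 153 − 45 = 108 months
Cap at 143 months: 108 months is within the cap, no reduction.
Minimum 70 months: 108 months meets the minimum, no increase.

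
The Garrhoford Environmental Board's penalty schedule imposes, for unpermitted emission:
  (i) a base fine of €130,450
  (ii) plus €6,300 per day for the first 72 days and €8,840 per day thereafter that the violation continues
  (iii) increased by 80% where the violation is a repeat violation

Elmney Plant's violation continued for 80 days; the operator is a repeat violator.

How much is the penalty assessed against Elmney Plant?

First 72 days: 72 × €6,300 = €453,600
Remaining days: (80 − 72) × €8,840 = €70,720
Per-day component: €453,600 + €70,720 = €524,320
Base plus per-day: €130,450 + €524,320 = €654,770
Enhancement: 80% of €654,770 = €523,816
Enhanced fine: €654,770 + €523,816 = €1,178,586

€1,178,586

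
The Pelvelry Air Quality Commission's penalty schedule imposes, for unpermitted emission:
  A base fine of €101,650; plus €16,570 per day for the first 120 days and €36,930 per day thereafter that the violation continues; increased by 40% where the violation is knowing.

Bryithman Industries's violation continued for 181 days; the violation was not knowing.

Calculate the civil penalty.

€4,342,780

First 120 days: 120 × €16,570 = €1,988,400
Remaining days: (181 − 120) × €36,930 = €2,252,730
Per-day component: €1,988,400 + €2,252,730 = €4,241,130
Base plus per-day: €101,650 + €4,241,130 = €4,342,780
The violation was not knowing: no 40% increase.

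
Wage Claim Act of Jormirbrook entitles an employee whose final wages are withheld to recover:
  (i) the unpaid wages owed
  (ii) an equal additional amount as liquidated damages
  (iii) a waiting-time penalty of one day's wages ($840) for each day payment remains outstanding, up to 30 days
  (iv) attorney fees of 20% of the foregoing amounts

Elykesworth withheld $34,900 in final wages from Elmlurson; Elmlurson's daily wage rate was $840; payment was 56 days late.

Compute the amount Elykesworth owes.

Liquidated damages (equal amount): $34,900
Penalty days: min(56, 30) = 30
Waiting-time penalty: 30 × $840 = $25,200
Subtotal: $34,900 + $34,900 + $25,200 = $95,000
Attorney fees: 20% of $95,000 = $19,000
Total award: $95,000 + $19,000 = $114,000

$114,000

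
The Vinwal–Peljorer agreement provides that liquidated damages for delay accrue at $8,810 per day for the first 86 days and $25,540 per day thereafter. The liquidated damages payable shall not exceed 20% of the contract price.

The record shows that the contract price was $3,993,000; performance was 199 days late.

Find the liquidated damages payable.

First 86 days: 86 × $8,810 = $757,660
Remaining days: (199 − 86) × $25,540 = $2,886,020
Accrued per-day damages: $757,660 + $2,886,020 = $3,643,680
Cap: 20% of $3,993,000 = $798,600
Cap at $798,600: $3,643,680 exceeds the cap → $798,600

$798,600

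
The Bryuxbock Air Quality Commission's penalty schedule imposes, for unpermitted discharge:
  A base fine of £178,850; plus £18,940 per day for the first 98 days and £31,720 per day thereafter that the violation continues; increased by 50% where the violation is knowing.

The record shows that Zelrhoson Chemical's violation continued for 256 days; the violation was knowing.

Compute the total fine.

First 98 days: 98 × £18,940 = £1,856,120
Remaining days: (256 − 98) × £31,720 = £5,011,760
Per-day component: £1,856,120 + £5,011,760 = £6,867,880
Base plus per-day: £178,850 + £6,867,880 = £7,046,730
Enhancement: 50% of £7,046,730 = £3,523,365
Enhanced fine: £7,046,730 + £3,523,365 = £10,570,095

Civil penalty: £10,570,095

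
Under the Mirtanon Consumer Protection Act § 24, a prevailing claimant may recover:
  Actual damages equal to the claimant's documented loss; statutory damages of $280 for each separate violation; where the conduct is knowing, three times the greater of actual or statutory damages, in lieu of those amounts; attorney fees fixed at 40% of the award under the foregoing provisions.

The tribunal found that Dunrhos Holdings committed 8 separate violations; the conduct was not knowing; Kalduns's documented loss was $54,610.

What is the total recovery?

Statutory damages: 8 × $280 = $2,240
Conduct not knowing: the in-lieu enhancement does not apply.
Actual plus statutory damages: $54,610 + $2,240 = $56,850
Attorney fees: 40% of $56,850 = $22,740
Total recovery: $56,850 + $22,740 = $79,590

$79,590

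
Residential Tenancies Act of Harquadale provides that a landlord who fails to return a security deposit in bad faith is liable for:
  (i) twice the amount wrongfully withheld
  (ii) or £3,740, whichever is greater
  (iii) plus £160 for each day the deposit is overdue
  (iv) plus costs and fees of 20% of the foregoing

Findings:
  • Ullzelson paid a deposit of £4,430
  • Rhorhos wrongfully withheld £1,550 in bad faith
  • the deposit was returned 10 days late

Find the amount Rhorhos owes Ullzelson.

£6,408

Doubled: 2 × £1,550 = £3,100
Minimum £3,740: £3,100 is below the minimum → £3,740
Late-return penalty: 10 × £160 = £1,600
Damages plus late penalty: £3,740 + £1,600 = £5,340
Costs and fees: 20% of £5,340 = £1,068
Total recovery: £5,340 + £1,068 = £6,408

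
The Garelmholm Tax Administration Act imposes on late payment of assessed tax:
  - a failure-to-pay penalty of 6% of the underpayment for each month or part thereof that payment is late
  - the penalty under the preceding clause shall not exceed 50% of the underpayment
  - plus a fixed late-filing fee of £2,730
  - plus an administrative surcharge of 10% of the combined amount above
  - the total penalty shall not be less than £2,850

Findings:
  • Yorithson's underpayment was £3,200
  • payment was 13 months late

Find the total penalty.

Accrued rate: 6% × 13 = 78%, capped at 50% → 50%
Failure-to-pay penalty: 50% of £3,200 = £1,600
Penalty before surcharge: £1,600 + £2,730 = £4,330
Administrative surcharge: 10% of £4,330 = £433
Total penalty: £4,330 + £433 = £4,763
Minimum £2,850: £4,763 meets the minimum, no increase.

£4,763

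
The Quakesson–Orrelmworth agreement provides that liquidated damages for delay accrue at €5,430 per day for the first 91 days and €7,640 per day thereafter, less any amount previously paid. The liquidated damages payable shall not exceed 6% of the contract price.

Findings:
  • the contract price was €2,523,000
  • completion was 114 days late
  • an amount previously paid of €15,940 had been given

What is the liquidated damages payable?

First 91 days: 91 × €5,430 = €494,130
Remaining days: (114 − 91) × €7,640 = €175,720
Accrued per-day damages: €494,130 + €175,720 = €669,850
Less amount previously paid: €669,850 − €15,940 = €653,910
Cap: 6% of €2,523,000 = €151,380
Cap at €151,380: €653,910 exceeds the cap → €151,380

€151,380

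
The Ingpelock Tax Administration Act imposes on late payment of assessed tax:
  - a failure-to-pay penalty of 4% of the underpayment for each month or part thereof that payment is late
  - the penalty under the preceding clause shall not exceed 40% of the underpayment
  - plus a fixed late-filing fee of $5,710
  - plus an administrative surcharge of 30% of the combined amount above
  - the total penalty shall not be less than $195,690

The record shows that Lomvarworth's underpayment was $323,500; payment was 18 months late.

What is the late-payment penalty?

Accrued rate: 4% × 18 = 72%, capped at 40% → 40%
Failure-to-pay penalty: 40% of $323,500 = $129,400
Penalty before surcharge: $129,400 + $5,710 = $135,110
Administrative surcharge: 30% of $135,110 = $40,533
Total penalty: $135,110 + $40,533 = $175,643
Minimum $195,690: $175,643 is below the minimum → $195,690

Penalty: $195,690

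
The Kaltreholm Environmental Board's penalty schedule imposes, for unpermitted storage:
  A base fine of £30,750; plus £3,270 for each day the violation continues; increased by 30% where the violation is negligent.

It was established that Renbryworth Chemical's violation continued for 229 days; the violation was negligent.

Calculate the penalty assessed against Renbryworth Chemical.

Per-day component: 229 × £3,270 = £748,830
Base plus per-day: £30,750 + £748,830 = £779,580
Enhancement: 30% of £779,580 = £233,874
Enhanced fine: £779,580 + £233,874 = £1,013,454

£1,013,454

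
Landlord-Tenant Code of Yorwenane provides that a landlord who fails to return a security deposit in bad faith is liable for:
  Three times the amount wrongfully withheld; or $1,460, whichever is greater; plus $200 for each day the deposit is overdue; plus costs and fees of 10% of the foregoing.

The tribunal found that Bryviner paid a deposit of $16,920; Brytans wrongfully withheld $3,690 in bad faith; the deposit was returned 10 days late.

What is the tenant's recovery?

Trebled: 3 × $3,690 = $11,070
Minimum $1,460: $11,070 meets the minimum, no increase.
Late-return penalty: 10 × $200 = $2,000
Damages plus late penalty: $11,070 + $2,000 = $13,070
Costs and fees: 10% of $13,070 = $1,307
Total recovery: $13,070 + $1,307 = $14,377

$14,377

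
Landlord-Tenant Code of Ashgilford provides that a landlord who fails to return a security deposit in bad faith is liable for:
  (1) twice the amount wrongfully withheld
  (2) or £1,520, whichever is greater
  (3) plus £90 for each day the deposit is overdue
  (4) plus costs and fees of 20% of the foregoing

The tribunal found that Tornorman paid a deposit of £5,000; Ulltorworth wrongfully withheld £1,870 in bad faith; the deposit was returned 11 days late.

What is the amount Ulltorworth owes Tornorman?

Recovery: £5,676

Doubled: 2 × £1,870 = £3,740
Minimum £1,520: £3,740 meets the minimum, no increase.
Late-return penalty: 11 × £90 = £990
Damages plus late penalty: £3,740 + £990 = £4,730
Costs and fees: 20% of £4,730 = £946
Total recovery: £4,730 + £946 = £5,676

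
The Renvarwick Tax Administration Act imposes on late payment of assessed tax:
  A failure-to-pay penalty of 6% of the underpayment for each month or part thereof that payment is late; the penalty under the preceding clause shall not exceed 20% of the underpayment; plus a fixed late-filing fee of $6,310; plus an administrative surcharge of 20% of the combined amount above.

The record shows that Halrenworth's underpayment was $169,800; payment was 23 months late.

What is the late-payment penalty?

Accrued rate: 6% × 23 = 138%, capped at 20% → 20%
Failure-to-pay penalty: 20% of $169,800 = $33,960
Penalty before surcharge: $33,960 + $6,310 = $40,270
Administrative surcharge: 20% of $40,270 = $8,054
Total penalty: $40,270 + $8,054 = $48,324

$48,324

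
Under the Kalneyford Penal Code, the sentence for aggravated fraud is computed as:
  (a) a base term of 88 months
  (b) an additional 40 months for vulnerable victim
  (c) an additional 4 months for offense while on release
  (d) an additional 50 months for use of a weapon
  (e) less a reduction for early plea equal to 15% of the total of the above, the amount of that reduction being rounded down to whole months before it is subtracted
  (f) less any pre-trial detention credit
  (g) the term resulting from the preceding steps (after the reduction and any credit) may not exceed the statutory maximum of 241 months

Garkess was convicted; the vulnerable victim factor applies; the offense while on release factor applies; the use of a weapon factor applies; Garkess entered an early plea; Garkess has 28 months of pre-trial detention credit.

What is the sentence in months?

Vulnerable victim enhancement: +40 months
Offense while on release enhancement: +4 months
Use of a weapon enhancement: +50 months
Adjusted term: 88 months + 40 months + 4 months + 50 months = 182 months
Early plea reduction: 15% of 182 months = 27 months (rounded down)
After reduction: 182 − 27 = 155 months
Less pre-trial detention credit: 155 months − 28 months = 127 months
Cap at 241 months: 127 months is within the cap, no reduction.

Sentence: 127 months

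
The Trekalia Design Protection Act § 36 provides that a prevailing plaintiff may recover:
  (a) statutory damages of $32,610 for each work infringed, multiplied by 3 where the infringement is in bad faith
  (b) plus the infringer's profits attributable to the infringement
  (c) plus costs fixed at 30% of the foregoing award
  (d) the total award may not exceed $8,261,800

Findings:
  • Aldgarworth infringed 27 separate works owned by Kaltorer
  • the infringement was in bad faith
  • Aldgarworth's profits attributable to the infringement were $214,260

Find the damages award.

$3,712,371

Statutory damages: 27 × $32,610 = $880,470
Trebled: 3 × $880,470 = $2,641,410
Combined award: $2,641,410 + $214,260 = $2,855,670
Costs: 30% of $2,855,670 = $856,701
Award plus costs: $2,855,670 + $856,701 = $3,712,371
Cap at $8,261,800: $3,712,371 is within the cap, no reduction.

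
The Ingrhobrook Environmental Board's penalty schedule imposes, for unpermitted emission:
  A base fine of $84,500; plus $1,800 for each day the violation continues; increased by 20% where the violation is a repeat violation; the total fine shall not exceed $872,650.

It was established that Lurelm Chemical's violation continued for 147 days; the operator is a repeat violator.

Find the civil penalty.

$418,920

Per-day component: 147 × $1,800 = $264,600
Base plus per-day: $84,500 + $264,600 = $349,100
Enhancement: 20% of $349,100 = $69,820
Enhanced fine: $349,100 + $69,820 = $418,920
Cap at $872,650: $418,920 is within the cap, no reduction.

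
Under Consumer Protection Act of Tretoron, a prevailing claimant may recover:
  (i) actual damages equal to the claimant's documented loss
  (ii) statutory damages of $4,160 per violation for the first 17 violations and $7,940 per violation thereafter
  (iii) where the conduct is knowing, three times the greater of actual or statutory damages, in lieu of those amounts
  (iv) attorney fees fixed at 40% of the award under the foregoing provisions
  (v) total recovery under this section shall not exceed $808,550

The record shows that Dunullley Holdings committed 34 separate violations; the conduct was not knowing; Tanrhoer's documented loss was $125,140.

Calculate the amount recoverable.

First 17 violations: 17 × $4,160 = $70,720
Remaining violations: (34 − 17) × $7,940 = $134,980
Statutory damages: $70,720 + $134,980 = $205,700
Conduct not knowing: the in-lieu enhancement does not apply.
Actual plus statutory damages: $125,140 + $205,700 = $330,840
Attorney fees: 40% of $330,840 = $132,336
Total before cap: $330,840 + $132,336 = $463,176
Cap at $808,550: $463,176 is within the cap, no reduction.

$463,176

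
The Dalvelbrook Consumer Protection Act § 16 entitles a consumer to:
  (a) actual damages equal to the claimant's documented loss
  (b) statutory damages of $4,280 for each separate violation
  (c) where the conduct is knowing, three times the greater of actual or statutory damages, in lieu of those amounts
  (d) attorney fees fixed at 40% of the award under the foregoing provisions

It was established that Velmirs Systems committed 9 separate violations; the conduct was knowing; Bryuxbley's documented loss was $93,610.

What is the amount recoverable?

Statutory damages: 9 × $4,280 = $38,520
Greater of actual damages ($93,610) or statutory damages ($38,520): $93,610
Trebled: 3 × $93,610 = $280,830
Attorney fees: 40% of $280,830 = $112,332
Total recovery: $280,830 + $112,332 = $393,162

$393,162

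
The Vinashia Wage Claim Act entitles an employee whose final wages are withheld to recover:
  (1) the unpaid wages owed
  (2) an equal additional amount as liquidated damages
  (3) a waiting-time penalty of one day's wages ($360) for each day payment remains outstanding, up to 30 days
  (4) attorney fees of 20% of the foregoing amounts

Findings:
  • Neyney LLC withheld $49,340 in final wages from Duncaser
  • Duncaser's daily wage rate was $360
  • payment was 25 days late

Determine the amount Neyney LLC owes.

Liquidated damages (equal amount): $49,340
Penalty days: min(25, 30) = 25
Waiting-time penalty: 25 × $360 = $9,000
Subtotal: $49,340 + $49,340 + $9,000 = $107,680
Attorney fees: 20% of $107,680 = $21,536
Total award: $107,680 + $21,536 = $129,216

$129,216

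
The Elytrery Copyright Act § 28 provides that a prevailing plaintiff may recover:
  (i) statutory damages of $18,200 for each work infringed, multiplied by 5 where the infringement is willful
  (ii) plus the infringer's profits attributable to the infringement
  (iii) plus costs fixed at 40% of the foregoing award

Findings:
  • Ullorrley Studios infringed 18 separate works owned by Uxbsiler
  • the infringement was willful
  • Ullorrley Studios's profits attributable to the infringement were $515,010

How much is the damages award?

$3,014,214

Statutory damages: 18 × $18,200 = $327,600
Multiplied by 5: 5 × $327,600 = $1,638,000
Combined award: $1,638,000 + $515,010 = $2,153,010
Costs: 40% of $2,153,010 = $861,204
Award plus costs: $2,153,010 + $861,204 = $3,014,214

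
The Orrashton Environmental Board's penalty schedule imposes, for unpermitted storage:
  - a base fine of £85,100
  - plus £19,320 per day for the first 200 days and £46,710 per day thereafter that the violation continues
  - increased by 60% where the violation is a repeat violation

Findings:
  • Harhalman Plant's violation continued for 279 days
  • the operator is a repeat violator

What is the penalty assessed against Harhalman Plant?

First 200 days: 200 × £19,320 = £3,864,000
Remaining days: (279 − 200) × £46,710 = £3,690,090
Per-day component: £3,864,000 + £3,690,090 = £7,554,090
Base plus per-day: £85,100 + £7,554,090 = £7,639,190
Enhancement: 60% of £7,639,190 = £4,583,514
Enhanced fine: £7,639,190 + £4,583,514 = £12,222,704

£12,222,704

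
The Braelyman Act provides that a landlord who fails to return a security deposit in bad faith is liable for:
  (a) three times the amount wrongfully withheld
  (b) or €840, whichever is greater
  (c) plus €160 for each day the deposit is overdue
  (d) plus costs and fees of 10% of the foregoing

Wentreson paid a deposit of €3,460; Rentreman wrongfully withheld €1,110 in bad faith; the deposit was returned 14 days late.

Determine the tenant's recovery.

€6,127

Trebled: 3 × €1,110 = €3,330
Minimum €840: €3,330 meets the minimum, no increase.
Late-return penalty: 14 × €160 = €2,240
Damages plus late penalty: €3,330 + €2,240 = €5,570
Costs and fees: 10% of €5,570 = €557
Total recovery: €5,570 + €557 = €6,127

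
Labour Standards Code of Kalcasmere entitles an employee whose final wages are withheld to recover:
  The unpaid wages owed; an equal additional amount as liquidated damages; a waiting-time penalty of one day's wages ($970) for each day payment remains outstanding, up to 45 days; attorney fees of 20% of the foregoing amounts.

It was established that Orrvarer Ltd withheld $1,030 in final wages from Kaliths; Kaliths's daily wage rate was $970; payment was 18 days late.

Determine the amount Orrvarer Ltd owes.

$23,424

Liquidated damages (equal amount): $1,030
Penalty days: min(18, 45) = 18
Waiting-time penalty: 18 × $970 = $17,460
Subtotal: $1,030 + $1,030 + $17,460 = $19,520
Attorney fees: 20% of $19,520 = $3,904
Total award: $19,520 + $3,904 = $23,424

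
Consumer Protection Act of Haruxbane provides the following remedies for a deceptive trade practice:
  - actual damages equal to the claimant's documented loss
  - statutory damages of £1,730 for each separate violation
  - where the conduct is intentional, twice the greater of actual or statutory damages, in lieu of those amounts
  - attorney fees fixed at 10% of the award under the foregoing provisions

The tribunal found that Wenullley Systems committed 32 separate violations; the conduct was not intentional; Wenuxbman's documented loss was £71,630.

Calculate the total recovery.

Statutory damages: 32 × £1,730 = £55,360
Conduct not intentional: the in-lieu enhancement does not apply.
Actual plus statutory damages: £71,630 + £55,360 = £126,990
Attorney fees: 10% of £126,990 = £12,699
Total recovery: £126,990 + £12,699 = £139,689

£139,689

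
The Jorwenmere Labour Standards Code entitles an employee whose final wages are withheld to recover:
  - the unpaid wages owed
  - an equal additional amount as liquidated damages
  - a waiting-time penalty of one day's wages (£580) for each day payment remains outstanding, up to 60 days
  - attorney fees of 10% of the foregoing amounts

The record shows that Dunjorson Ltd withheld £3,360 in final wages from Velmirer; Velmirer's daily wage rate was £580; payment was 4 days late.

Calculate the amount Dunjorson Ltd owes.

£9,944

Liquidated damages (equal amount): £3,360
Penalty days: min(4, 60) = 4
Waiting-time penalty: 4 × £580 = £2,320
Subtotal: £3,360 + £3,360 + £2,320 = £9,040
Attorney fees: 10% of £9,040 = £904
Total award: £9,040 + £904 = £9,944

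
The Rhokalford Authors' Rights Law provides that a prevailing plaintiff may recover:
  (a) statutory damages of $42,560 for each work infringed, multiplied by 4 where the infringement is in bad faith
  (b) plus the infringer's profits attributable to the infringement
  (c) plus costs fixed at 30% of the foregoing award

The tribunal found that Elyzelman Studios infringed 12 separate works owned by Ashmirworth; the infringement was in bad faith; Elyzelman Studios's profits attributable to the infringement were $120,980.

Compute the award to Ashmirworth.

Statutory damages: 12 × $42,560 = $510,720
Multiplied by 4: 4 × $510,720 = $2,042,880
Combined award: $2,042,880 + $120,980 = $2,163,860
Costs: 30% of $2,163,860 = $649,158
Award plus costs: $2,163,860 + $649,158 = $2,813,018

Award: $2,813,018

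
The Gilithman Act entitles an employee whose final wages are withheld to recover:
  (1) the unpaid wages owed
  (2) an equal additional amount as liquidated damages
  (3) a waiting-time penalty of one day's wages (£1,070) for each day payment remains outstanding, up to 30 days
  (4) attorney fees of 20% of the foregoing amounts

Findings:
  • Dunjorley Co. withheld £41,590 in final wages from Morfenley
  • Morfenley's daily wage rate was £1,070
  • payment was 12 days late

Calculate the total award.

£115,224

Liquidated damages (equal amount): £41,590
Penalty days: min(12, 30) = 12
Waiting-time penalty: 12 × £1,070 = £12,840
Subtotal: £41,590 + £41,590 + £12,840 = £96,020
Attorney fees: 20% of £96,020 = £19,204
Total award: £96,020 + £19,204 = £115,224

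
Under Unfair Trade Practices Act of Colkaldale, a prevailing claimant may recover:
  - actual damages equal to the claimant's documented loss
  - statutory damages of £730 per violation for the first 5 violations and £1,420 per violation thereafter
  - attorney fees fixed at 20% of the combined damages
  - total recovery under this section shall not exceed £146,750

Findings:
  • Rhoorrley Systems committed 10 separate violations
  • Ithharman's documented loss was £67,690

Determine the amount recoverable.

First 5 violations: 5 × £730 = £3,650
Remaining violations: (10 − 5) × £1,420 = £7,100
Statutory damages: £3,650 + £7,100 = £10,750
Combined damages: £67,690 + £10,750 = £78,440
Attorney fees: 20% of £78,440 = £15,688
Total before cap: £78,440 + £15,688 = £94,128
Cap at £146,750: £94,128 is within the cap, no reduction.

£94,128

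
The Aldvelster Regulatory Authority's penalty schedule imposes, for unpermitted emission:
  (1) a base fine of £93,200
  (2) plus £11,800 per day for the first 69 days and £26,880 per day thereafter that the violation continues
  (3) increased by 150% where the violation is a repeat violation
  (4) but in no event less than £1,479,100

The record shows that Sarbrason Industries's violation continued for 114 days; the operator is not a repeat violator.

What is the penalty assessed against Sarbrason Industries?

First 69 days: 69 × £11,800 = £814,200
Remaining days: (114 − 69) × £26,880 = £1,209,600
Per-day component: £814,200 + £1,209,600 = £2,023,800
Base plus per-day: £93,200 + £2,023,800 = £2,117,000
The operator is not a repeat violator: no 150% increase.
Minimum £1,479,100: £2,117,000 meets the minimum, no increase.

£2,117,000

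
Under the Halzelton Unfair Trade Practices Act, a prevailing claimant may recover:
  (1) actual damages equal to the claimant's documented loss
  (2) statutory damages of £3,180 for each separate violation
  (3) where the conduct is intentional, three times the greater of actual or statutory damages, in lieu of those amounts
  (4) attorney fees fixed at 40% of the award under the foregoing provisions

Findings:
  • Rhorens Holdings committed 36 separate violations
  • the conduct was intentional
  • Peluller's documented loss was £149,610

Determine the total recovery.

£628,362

Statutory damages: 36 × £3,180 = £114,480
Greater of actual damages (£149,610) or statutory damages (£114,480): £149,610
Trebled: 3 × £149,610 = £448,830
Attorney fees: 40% of £448,830 = £179,532
Total recovery: £448,830 + £179,532 = £628,362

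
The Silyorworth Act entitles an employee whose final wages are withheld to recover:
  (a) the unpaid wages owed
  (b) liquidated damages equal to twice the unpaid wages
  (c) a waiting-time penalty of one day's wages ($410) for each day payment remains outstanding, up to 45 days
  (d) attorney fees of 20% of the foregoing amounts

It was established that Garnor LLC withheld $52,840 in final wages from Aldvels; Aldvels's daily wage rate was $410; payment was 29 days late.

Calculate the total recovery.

$204,492

Doubled: 2 × $52,840 = $105,680
Penalty days: min(29, 45) = 29
Waiting-time penalty: 29 × $410 = $11,890
Subtotal: $52,840 + $105,680 + $11,890 = $170,410
Attorney fees: 20% of $170,410 = $34,082
Total award: $170,410 + $34,082 = $204,492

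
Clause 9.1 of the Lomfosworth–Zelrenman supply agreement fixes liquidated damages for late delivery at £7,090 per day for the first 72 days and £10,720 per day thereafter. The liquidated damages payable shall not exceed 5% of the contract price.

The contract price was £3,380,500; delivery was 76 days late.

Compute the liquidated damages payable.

First 72 days: 72 × £7,090 = £510,480
Remaining days: (76 − 72) × £10,720 = £42,880
Accrued per-day damages: £510,480 + £42,880 = £553,360
Cap: 5% of £3,380,500 = £169,025
Cap at £169,025: £553,360 exceeds the cap → £169,025

£169,025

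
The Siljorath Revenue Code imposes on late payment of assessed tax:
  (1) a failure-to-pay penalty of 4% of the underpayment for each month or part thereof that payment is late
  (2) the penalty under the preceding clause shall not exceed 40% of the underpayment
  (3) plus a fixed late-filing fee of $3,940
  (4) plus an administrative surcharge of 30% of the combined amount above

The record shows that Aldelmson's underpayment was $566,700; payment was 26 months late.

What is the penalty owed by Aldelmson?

Accrued rate: 4% × 26 = 104%, capped at 40% → 40%
Failure-to-pay penalty: 40% of $566,700 = $226,680
Penalty before surcharge: $226,680 + $3,940 = $230,620
Administrative surcharge: 30% of $230,620 = $69,186
Total penalty: $230,620 + $69,186 = $299,806

$299,806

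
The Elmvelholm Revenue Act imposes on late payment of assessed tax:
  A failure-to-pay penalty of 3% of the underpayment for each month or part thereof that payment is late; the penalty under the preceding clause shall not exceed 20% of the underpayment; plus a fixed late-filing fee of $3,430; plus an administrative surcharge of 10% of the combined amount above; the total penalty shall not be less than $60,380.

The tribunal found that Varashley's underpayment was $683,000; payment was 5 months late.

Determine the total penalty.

Accrued rate: 3% × 5 = 15%, capped at 20% → 15%
Failure-to-pay penalty: 15% of $683,000 = $102,450
Penalty before surcharge: $102,450 + $3,430 = $105,880
Administrative surcharge: 10% of $105,880 = $10,588
Total penalty: $105,880 + $10,588 = $116,468
Minimum $60,380: $116,468 meets the minimum, no increase.

$116,468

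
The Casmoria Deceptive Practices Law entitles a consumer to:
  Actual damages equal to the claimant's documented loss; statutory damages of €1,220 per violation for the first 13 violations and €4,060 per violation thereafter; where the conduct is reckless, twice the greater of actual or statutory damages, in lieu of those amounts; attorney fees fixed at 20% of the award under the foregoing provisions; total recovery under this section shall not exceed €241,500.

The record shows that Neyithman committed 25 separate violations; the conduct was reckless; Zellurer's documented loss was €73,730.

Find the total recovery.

€176,952

First 13 violations: 13 × €1,220 = €15,860
Remaining violations: (25 − 13) × €4,060 = €48,720
Statutory damages: €15,860 + €48,720 = €64,580
Greater of actual damages (€73,730) or statutory damages (€64,580): €73,730
Doubled: 2 × €73,730 = €147,460
Attorney fees: 20% of €147,460 = €29,492
Total before cap: €147,460 + €29,492 = €176,952
Cap at €241,500: €176,952 is within the cap, no reduction.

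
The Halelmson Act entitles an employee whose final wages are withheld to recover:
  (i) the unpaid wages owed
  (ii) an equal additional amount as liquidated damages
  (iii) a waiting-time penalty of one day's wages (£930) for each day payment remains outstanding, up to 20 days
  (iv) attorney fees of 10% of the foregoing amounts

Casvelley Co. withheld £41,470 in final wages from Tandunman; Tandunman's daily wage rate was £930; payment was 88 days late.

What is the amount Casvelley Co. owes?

£111,694

Liquidated damages (equal amount): £41,470
Penalty days: min(88, 20) = 20
Waiting-time penalty: 20 × £930 = £18,600
Subtotal: £41,470 + £41,470 + £18,600 = £101,540
Attorney fees: 10% of £101,540 = £10,154
Total award: £101,540 + £10,154 = £111,694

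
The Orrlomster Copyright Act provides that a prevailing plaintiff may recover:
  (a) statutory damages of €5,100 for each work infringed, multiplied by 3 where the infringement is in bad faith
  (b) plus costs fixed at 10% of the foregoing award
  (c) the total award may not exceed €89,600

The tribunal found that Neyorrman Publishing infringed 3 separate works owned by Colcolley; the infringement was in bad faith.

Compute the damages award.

Award: €50,490

Statutory damages: 3 × €5,100 = €15,300
Trebled: 3 × €15,300 = €45,900
Costs: 10% of €45,900 = €4,590
Award plus costs: €45,900 + €4,590 = €50,490
Cap at €89,600: €50,490 is within the cap, no reduction.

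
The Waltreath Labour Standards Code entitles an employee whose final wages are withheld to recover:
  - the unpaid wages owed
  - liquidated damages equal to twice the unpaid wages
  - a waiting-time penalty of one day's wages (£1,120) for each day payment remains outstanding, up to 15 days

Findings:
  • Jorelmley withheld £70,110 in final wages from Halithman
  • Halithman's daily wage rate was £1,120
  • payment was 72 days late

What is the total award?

Doubled: 2 × £70,110 = £140,220
Penalty days: min(72, 15) = 15
Waiting-time penalty: 15 × £1,120 = £16,800
Total award: £70,110 + £140,220 + £16,800 = £227,130

£227,130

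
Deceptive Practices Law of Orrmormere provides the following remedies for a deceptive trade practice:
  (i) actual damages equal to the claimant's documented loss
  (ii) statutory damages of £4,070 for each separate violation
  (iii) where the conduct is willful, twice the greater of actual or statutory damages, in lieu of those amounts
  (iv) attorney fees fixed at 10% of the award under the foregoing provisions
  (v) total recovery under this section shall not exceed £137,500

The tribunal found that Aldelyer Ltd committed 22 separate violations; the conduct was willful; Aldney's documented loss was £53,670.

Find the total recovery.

Total recovery: £137,500

Statutory damages: 22 × £4,070 = £89,540
Greater of actual damages (£53,670) or statutory damages (£89,540): £89,540
Doubled: 2 × £89,540 = £179,080
Attorney fees: 10% of £179,080 = £17,908
Total before cap: £179,080 + £17,908 = £196,988
Cap at £137,500: £196,988 exceeds the cap → £137,500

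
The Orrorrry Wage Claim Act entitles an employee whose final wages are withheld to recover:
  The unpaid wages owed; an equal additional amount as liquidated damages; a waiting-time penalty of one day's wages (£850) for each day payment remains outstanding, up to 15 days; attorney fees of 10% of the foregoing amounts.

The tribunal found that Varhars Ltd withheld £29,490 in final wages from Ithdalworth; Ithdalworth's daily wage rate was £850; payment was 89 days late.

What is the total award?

£78,903

Liquidated damages (equal amount): £29,490
Penalty days: min(89, 15) = 15
Waiting-time penalty: 15 × £850 = £12,750
Subtotal: £29,490 + £29,490 + £12,750 = £71,730
Attorney fees: 10% of £71,730 = £7,173
Total award: £71,730 + £7,173 = £78,903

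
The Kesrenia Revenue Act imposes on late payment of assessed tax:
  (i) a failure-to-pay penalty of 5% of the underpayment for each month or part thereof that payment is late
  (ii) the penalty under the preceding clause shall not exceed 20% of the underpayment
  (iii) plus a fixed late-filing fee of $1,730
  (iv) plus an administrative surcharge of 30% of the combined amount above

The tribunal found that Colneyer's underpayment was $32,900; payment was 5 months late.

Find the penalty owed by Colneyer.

$10,803

Accrued rate: 5% × 5 = 25%, capped at 20% → 20%
Failure-to-pay penalty: 20% of $32,900 = $6,580
Penalty before surcharge: $6,580 + $1,730 = $8,310
Administrative surcharge: 30% of $8,310 = $2,493
Total penalty: $8,310 + $2,493 = $10,803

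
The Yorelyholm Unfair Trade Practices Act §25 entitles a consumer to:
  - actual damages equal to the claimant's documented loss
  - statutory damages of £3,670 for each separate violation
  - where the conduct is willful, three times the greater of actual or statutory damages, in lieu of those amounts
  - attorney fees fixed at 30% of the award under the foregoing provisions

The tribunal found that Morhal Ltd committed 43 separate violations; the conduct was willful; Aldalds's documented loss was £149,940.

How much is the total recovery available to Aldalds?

Statutory damages: 43 × £3,670 = £157,810
Greater of actual damages (£149,940) or statutory damages (£157,810): £157,810
Trebled: 3 × £157,810 = £473,430
Attorney fees: 30% of £473,430 = £142,029
Total recovery: £473,430 + £142,029 = £615,459

£615,459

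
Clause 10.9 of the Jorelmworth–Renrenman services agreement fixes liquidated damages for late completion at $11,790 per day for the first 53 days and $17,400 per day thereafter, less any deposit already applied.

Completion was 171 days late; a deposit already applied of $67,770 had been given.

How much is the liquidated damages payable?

$2,610,300

First 53 days: 53 × $11,790 = $624,870
Remaining days: (171 − 53) × $17,400 = $2,053,200
Accrued per-day damages: $624,870 + $2,053,200 = $2,678,070
Less deposit already applied: $2,678,070 − $67,770 = $2,610,300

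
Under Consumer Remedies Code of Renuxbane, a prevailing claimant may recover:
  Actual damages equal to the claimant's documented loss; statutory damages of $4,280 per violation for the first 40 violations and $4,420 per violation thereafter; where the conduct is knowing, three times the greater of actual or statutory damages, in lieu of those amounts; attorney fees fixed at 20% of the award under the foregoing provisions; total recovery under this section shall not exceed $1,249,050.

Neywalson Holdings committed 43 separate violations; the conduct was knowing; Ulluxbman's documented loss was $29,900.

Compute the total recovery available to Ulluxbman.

First 40 violations: 40 × $4,280 = $171,200
Remaining violations: (43 − 40) × $4,420 = $13,260
Statutory damages: $171,200 + $13,260 = $184,460
Greater of actual damages ($29,900) or statutory damages ($184,460): $184,460
Trebled: 3 × $184,460 = $553,380
Attorney fees: 20% of $553,380 = $110,676
Total before cap: $553,380 + $110,676 = $664,056
Cap at $1,249,050: $664,056 is within the cap, no reduction.

$664,056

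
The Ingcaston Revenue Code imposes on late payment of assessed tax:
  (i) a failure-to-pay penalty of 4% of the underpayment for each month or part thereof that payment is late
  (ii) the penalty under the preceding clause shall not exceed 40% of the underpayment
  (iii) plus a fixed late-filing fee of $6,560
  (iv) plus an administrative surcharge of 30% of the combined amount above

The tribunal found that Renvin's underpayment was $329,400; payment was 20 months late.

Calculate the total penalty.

$179,816

Accrued rate: 4% × 20 = 80%, capped at 40% → 40%
Failure-to-pay penalty: 40% of $329,400 = $131,760
Penalty before surcharge: $131,760 + $6,560 = $138,320
Administrative surcharge: 30% of $138,320 = $41,496
Total penalty: $138,320 + $41,496 = $179,816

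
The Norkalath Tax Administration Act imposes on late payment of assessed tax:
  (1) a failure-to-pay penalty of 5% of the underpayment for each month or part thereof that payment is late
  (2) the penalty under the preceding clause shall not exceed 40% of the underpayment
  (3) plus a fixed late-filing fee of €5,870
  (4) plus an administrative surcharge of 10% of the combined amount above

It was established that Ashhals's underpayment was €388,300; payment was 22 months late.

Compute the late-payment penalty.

Accrued rate: 5% × 22 = 110%, capped at 40% → 40%
Failure-to-pay penalty: 40% of €388,300 = €155,320
Penalty before surcharge: €155,320 + €5,870 = €161,190
Administrative surcharge: 10% of €161,190 = €16,119
Total penalty: €161,190 + €16,119 = €177,309

€177,309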